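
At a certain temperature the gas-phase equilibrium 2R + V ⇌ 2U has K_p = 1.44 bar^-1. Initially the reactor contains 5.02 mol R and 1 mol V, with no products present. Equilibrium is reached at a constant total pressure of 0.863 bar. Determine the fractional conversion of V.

Basis: 1 mol V initially; let X = conversion of V. Extent ξ = X.
Moles: n_R = 5.02 − 2X; n_V = 1 − X; n_U = 2X.
Total moles n_T = 6.02 − X.
With p_i = (n_i/n_T)P, K_p = p_U^2 / (p_R^2 p_V).
This yields a degree-3 equation in X; solving on (0,1), X = 0.589.

X = 0.589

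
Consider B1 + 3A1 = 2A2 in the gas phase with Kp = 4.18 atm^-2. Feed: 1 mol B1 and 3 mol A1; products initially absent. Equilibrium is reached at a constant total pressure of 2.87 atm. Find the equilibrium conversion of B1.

X = 0.659

Let X = conversion of B1 (basis 1 mol B1); extent of reaction ξ = X.
At extent ξ: n_B1 = 1 − X; n_A1 = 3 − 3X; n_A2 = 2X.
n_T = Σnᵢ = 4 − 2X.
With p_i = (n_i/n_T)P, Kp = p_A2^2 / (p_B1 p_A1^3).
Equating to 4.18 atm^-2 and solving on 0 < X < 1: X = 0.659.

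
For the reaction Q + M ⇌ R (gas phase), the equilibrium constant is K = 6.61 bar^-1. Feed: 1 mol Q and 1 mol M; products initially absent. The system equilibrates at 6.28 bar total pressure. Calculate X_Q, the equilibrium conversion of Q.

Basis: 1 mol Q initially; let X = conversion of Q. Extent ξ = X.
Species balance: n_Q = 1 − X; n_M = 1 − X; n_R = X.
Total moles n_T = 2 − X.
With p_i = (n_i/n_T)P, K = p_R / (p_Q p_M).
This yields a degree-2 equation in X; solving on (0,1), X = 0.847.

X = 0.847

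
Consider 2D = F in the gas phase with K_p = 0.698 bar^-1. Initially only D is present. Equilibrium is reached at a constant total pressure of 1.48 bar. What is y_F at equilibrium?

Basis: 1 mol D initially; let X = conversion of D. Extent ξ = 0.5X.
Mole table: n_D = 1 − X; n_F = 0.5X.
Summing: n_T = 1 − 0.5X.
With p_i = (n_i/n_T)P, K_p = p_F / (p_D^2).
Equating to 0.698 bar^-1 and solving on 0 < X < 1: X = 0.559.
Then n_F = 0.279, n_T = 0.721, so y_F = 0.388.

y_F = 0.388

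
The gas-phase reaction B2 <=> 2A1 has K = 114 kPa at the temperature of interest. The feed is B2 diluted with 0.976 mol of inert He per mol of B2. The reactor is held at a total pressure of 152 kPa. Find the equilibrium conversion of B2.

X = 0.487

Basis: 1 mol B2 initially; let X = conversion of B2. Extent ξ = X.
Mole table: n_B2 = 1 − X; n_A1 = 2X; n_I = 0.976 (inert).
n_T = Σnᵢ = 1.98 + X.
With p_i = (n_i/n_T)P, K = p_A1^2 / (p_B2).
This yields a degree-2 equation in X; solving on (0,1), X = 0.487.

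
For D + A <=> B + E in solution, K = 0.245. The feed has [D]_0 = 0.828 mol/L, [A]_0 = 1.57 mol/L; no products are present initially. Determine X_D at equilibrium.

X = 0.444

Let X = conversion of D; extent ξ = 0.828·X mol/L.
Concentrations: [D] = 0.828 − 0.828X; [A] = 1.57 − 0.828X; [B] = 0.828X; [E] = 0.828X.
K = [B] [E] / ([D] [A]).
This equals 0.245 at X = 0.444 (the root in 0 < X < 1).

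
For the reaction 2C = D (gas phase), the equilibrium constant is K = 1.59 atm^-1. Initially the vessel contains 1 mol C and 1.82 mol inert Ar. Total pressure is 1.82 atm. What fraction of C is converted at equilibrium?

X = 0.520

Basis: 1 mol C initially; let X = conversion of C. Extent ξ = 0.5X.
Mole table: n_C = 1 − X; n_D = 0.5X; n_I = 1.82 (inert).
Total moles n_T = 2.82 − 0.5X.
Mole fractions y_i = n_i/n_T; K = p_D / (p_C^2) with p_i = y_i·P.
Substituting and setting equal to 1.59 atm^-1 gives a polynomial in X; the root in (0,1) is X = 0.520.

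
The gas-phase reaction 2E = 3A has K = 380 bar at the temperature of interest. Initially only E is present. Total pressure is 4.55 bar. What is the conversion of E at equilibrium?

X = 0.865

Let X = conversion of E (basis 1 mol E); extent of reaction ξ = 0.5X.
Moles: n_E = 1 − X; n_A = 1.5X.
n_T = Σnᵢ = 1 + 0.5X.
Mole fractions y_i = n_i/n_T; K = p_A^3 / (p_E^2) with p_i = y_i·P.
Equating to 380 bar and solving on 0 < X < 1: X = 0.865.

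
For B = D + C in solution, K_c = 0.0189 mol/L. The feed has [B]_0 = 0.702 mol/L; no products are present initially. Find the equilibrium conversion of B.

Let X = conversion of B; extent ξ = 0.702·X mol/L.
Concentrations: [B] = 0.702 − 0.702X; [D] = 0.702X; [C] = 0.702X.
K_c = [D] [C] / ([B]).
Setting equal to 0.0189 and solving for X on (0,1) gives X = 0.151.

X = 0.151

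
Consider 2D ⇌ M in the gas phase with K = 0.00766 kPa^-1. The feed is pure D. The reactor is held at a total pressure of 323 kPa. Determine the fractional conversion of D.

X = 0.697

Basis: 1 mol D initially; let X = conversion of D. Extent ξ = 0.5X.
Mole table: n_D = 1 − X; n_M = 0.5X.
Summing: n_T = 1 − 0.5X.
With p_i = (n_i/n_T)P, K = p_M / (p_D^2).
Setting this equal to 0.00766 kPa^-1 and taking the physical root (0 < X < 1) gives X = 0.697.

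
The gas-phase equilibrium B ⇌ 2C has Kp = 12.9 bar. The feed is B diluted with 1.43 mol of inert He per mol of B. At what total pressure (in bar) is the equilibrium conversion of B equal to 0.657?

Take 1 mol B as basis and let X be its fractional conversion, so ξ = X.
At extent ξ: n_B = 1 − X; n_C = 2X; n_I = 1.43 (inert).
n_T = Σnᵢ = 2.43 + X.
Kp = p_C^2 / (p_B) with p_i = (n_i/n_T)·P.
At X = 0.657: the mole-fraction product g(X) = Π y_i^ν_i = 1.631. Since Kp = g(X)·P^{1}, P = (Kp/g)^(1/1) = (12.9/1.631)^(1/1) = 7.91 bar.

P = 7.91 bar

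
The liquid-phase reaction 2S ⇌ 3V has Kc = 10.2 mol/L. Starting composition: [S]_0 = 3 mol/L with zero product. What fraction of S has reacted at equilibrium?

Let X = conversion of S; extent ξ = 3X/2 mol/L.
Concentrations: [S] = 3 − 3X; [V] = 4.5X.
Kc = [V]^3 / ([S]^2).
Equating to 10.2 mol/L: the physical root is X = 0.571.

X = 0.571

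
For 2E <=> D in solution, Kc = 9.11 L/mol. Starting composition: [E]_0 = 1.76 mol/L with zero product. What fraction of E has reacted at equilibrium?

X = 0.838

Let X = conversion of E; extent ξ = 1.76X/2 mol/L.
Concentrations: [E] = 1.76 − 1.76X; [D] = 0.88X.
Kc = [D] / ([E]^2).
Solving Kc = 9.11 for X ∈ (0,1): X = 0.838.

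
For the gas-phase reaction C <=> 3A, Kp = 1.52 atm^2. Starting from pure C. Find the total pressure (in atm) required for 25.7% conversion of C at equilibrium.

P = 2.38 atm

Basis: 1 mol C initially; let X = conversion of C. Extent ξ = X.
Moles: n_C = 1 − X; n_A = 3X.
Total moles n_T = 1 + 2X.
Kp = p_A^3 / (p_C) with p_i = (n_i/n_T)·P.
At X = 0.257: the mole-fraction product g(X) = Π y_i^ν_i = 0.2691. Since Kp = g(X)·P^{2}, P = (Kp/g)^(1/2) = (1.52/0.2691)^(1/2) = 2.38 atm.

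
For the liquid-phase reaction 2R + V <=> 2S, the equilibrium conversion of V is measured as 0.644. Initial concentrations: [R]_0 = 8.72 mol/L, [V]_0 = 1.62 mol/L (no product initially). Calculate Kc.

Let X = conversion of V.
Concentrations: [R] = 8.72 − 3.24X; [V] = 1.62 − 1.62X; [S] = 3.24X.
At X = 0.644: [R] = 6.63, [V] = 0.577, [S] = 2.09.
Kc = [S]^2 / ([R]^2 [V]) = 0.172 L/mol.

Kc = 0.172 L/mol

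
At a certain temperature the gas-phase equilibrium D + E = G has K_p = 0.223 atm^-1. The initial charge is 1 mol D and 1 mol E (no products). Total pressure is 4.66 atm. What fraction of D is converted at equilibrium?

X = 0.300

Basis: 1 mol D initially; let X = conversion of D. Extent ξ = X.
Mole table: n_D = 1 − X; n_E = 1 − X; n_G = X.
Summing: n_T = 2 − X.
Mole fractions y_i = n_i/n_T; K_p = p_G / (p_D p_E) with p_i = y_i·P.
Setting this equal to 0.223 atm^-1 and taking the physical root (0 < X < 1) gives X = 0.300.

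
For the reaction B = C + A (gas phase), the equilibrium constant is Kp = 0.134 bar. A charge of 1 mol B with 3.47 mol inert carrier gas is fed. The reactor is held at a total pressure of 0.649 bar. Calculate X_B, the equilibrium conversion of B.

Take 1 mol B as basis and let X be its fractional conversion, so ξ = X.
Species balance: n_B = 1 − X; n_C = X; n_A = X; n_I = 3.47 (inert).
Total moles n_T = 4.47 + X.
Mole fractions y_i = n_i/n_T; Kp = p_C p_A / (p_B) with p_i = y_i·P.
Equating to 0.134 bar and solving on 0 < X < 1: X = 0.627.

X = 0.627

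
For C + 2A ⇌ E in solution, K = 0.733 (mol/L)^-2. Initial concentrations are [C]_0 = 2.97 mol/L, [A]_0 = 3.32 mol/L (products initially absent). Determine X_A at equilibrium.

Let X = conversion of A; extent ξ = 3.32X/2 mol/L.
Concentrations: [C] = 2.97 − 1.66X; [A] = 3.32 − 3.32X; [E] = 1.66X.
K = [E] / ([C] [A]^2).
Setting equal to 0.733 and solving for X on (0,1) gives X = 0.713.

X = 0.713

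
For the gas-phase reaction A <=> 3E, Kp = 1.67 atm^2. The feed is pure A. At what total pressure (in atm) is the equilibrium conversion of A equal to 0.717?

Let X = conversion of A (basis 1 mol A); extent of reaction ξ = X.
Species balance: n_A = 1 − X; n_E = 3X.
n_T = Σnᵢ = 1 + 2X.
Kp = p_E^3 / (p_A) with p_i = (n_i/n_T)·P.
At X = 0.717: the mole-fraction product g(X) = Π y_i^ν_i = 5.936. Since Kp = g(X)·P^{2}, P = (Kp/g)^(1/2) = (1.67/5.936)^(1/2) = 0.53 atm.

P = 0.53 atm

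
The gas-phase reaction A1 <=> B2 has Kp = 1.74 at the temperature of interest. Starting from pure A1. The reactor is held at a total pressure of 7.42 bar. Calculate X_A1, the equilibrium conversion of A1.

X = 0.635

Let X = conversion of A1 (basis 1 mol A1); extent of reaction ξ = X.
At extent ξ: n_A1 = 1 − X; n_B2 = X.
Since Δν = 0, n_T = 1 throughout.
With p_i = (n_i/n_T)P, Kp = p_B2 / (p_A1).
Substituting and setting equal to 1.74 gives a polynomial in X; the root in (0,1) is X = 0.635.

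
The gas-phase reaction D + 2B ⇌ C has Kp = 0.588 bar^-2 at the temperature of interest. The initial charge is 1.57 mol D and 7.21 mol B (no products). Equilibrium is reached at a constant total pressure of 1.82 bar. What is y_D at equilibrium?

Let X = conversion of D (basis 1.57 mol D); extent of reaction ξ = 1.57X.
Species balance: n_D = 1.57 − 1.57X; n_B = 7.21 − 3.14X; n_C = 1.57X.
Summing: n_T = 8.78 − 3.14X.
y_i = n_i/n_T, p_i = y_i·P. Kp = p_C / (p_D p_B^2).
This yields a degree-3 equation in X; solving on (0,1), X = 0.541.
Then n_D = 0.72, n_T = 7.08, so y_D = 0.102.

y_D = 0.102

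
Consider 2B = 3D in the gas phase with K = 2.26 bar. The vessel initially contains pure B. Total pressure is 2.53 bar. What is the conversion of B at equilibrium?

Basis: 1 mol B initially; let X = conversion of B. Extent ξ = 0.5X.
Mole table: n_B = 1 − X; n_D = 1.5X.
Total moles n_T = 1 + 0.5X.
With p_i = (n_i/n_T)P, K = p_D^3 / (p_B^2).
Substituting and setting equal to 2.26 bar gives a polynomial in X; the root in (0,1) is X = 0.457.

X = 0.457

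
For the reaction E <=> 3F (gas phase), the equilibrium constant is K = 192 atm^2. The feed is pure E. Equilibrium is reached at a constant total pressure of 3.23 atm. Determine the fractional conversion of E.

Let X = conversion of E (basis 1 mol E); extent of reaction ξ = X.
Species balance: n_E = 1 − X; n_F = 3X.
Total moles n_T = 1 + 2X.
With p_i = (n_i/n_T)P, K = p_F^3 / (p_E).
Setting this equal to 192 atm^2 and taking the physical root (0 < X < 1) gives X = 0.871.

X = 0.871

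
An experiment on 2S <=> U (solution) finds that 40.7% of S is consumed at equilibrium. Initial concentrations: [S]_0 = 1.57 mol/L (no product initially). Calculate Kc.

Kc = 0.369 L/mol

Let X = conversion of S.
Concentrations: [S] = 1.57 − 1.57X; [U] = 0.785X.
At X = 0.407: [S] = 0.931, [U] = 0.319.
Kc = [U] / ([S]^2) = 0.369 L/mol.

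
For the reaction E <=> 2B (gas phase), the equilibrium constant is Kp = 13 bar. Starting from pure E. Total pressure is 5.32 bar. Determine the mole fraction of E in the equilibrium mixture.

y_E = 0.238

Take 1 mol E as basis and let X be its fractional conversion, so ξ = X.
Mole table: n_E = 1 − X; n_B = 2X.
n_T = Σnᵢ = 1 + X.
y_i = n_i/n_T, p_i = y_i·P. Kp = p_B^2 / (p_E).
This yields a degree-2 equation in X; solving on (0,1), X = 0.616.
Then n_E = 0.384, n_T = 1.62, so y_E = 0.238.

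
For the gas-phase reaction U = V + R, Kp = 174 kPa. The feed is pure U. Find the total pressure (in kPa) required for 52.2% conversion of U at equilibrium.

Let X = conversion of U (basis 1 mol U); extent of reaction ξ = X.
Moles: n_U = 1 − X; n_V = X; n_R = X.
Summing: n_T = 1 + X.
Kp = p_V p_R / (p_U) with p_i = (n_i/n_T)·P.
At X = 0.522: the mole-fraction product g(X) = Π y_i^ν_i = 0.3745. Since Kp = g(X)·P^{1}, P = (Kp/g)^(1/1) = (174/0.3745)^(1/1) = 465 kPa.

P = 465 kPa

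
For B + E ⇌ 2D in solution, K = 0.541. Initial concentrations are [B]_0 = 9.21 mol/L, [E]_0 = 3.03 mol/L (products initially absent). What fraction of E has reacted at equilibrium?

Let X = conversion of E; extent ξ = 3.03·X mol/L.
Concentrations: [B] = 9.21 − 3.03X; [E] = 3.03 − 3.03X; [D] = 6.06X.
K = [D]^2 / ([B] [E]).
Equating to 0.541: the physical root is X = 0.443.

X = 0.443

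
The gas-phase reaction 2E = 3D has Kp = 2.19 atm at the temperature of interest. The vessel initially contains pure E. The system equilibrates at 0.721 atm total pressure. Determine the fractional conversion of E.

X = 0.585

Take 1 mol E as basis and let X be its fractional conversion, so ξ = 0.5X.
Mole table: n_E = 1 − X; n_D = 1.5X.
Total moles n_T = 1 + 0.5X.
y_i = n_i/n_T, p_i = y_i·P. Kp = p_D^3 / (p_E^2).
Substituting and setting equal to 2.19 atm gives a polynomial in X; the root in (0,1) is X = 0.585.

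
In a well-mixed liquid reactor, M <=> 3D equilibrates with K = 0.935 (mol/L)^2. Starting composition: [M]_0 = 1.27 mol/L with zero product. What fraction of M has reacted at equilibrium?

X = 0.252

Let X = conversion of M; extent ξ = 1.27·X mol/L.
Concentrations: [M] = 1.27 − 1.27X; [D] = 3.81X.
K = [D]^3 / ([M]).
Solving K = 0.935 for X ∈ (0,1): X = 0.252.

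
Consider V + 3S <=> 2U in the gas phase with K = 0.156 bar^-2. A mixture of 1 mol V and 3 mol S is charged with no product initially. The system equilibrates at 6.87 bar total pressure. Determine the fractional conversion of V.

Take 1 mol V as basis and let X be its fractional conversion, so ξ = X.
Moles: n_V = 1 − X; n_S = 3 − 3X; n_U = 2X.
n_T = Σnᵢ = 4 − 2X.
Mole fractions y_i = n_i/n_T; K = p_U^2 / (p_V p_S^3) with p_i = y_i·P.
This yields a degree-4 equation in X; solving on (0,1), X = 0.530.

X = 0.530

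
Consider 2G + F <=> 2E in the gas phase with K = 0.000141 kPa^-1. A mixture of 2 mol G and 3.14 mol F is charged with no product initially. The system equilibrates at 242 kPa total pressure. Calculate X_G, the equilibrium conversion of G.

X = 0.125

Take 2 mol G as basis and let X be its fractional conversion, so ξ = X.
Moles: n_G = 2 − 2X; n_F = 3.14 − X; n_E = 2X.
n_T = Σnᵢ = 5.14 − X.
With p_i = (n_i/n_T)P, K = p_E^2 / (p_G^2 p_F).
Equating to 0.000141 kPa^-1 and solving on 0 < X < 1: X = 0.125.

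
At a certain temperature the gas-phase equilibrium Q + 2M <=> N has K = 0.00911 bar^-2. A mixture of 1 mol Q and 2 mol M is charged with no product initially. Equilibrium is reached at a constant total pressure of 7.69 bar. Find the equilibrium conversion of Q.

Take 1 mol Q as basis and let X be its fractional conversion, so ξ = X.
At extent ξ: n_Q = 1 − X; n_M = 2 − 2X; n_N = X.
Summing: n_T = 3 − 2X.
Mole fractions y_i = n_i/n_T; K = p_N / (p_Q p_M^2) with p_i = y_i·P.
Setting this equal to 0.00911 bar^-2 and taking the physical root (0 < X < 1) gives X = 0.173.

X = 0.173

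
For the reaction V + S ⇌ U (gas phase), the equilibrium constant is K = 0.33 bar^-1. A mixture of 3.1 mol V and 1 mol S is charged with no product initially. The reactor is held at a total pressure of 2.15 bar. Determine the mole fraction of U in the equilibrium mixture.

y_U = 0.091

Let X = conversion of S (basis 1 mol S); extent of reaction ξ = X.
Moles: n_V = 3.1 − X; n_S = 1 − X; n_U = X.
Total moles n_T = 4.1 − X.
Mole fractions y_i = n_i/n_T; K = p_U / (p_V p_S) with p_i = y_i·P.
Substituting and setting equal to 0.33 bar^-1 gives a polynomial in X; the root in (0,1) is X = 0.342.
Then n_U = 0.342, n_T = 3.76, so y_U = 0.091.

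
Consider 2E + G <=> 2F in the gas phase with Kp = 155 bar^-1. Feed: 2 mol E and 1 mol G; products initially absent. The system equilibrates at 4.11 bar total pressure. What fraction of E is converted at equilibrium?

Let X = conversion of E (basis 2 mol E); extent of reaction ξ = X.
At extent ξ: n_E = 2 − 2X; n_G = 1 − X; n_F = 2X.
n_T = Σnᵢ = 3 − X.
With p_i = (n_i/n_T)P, Kp = p_F^2 / (p_E^2 p_G).
This yields a degree-3 equation in X; solving on (0,1), X = 0.864.

X = 0.864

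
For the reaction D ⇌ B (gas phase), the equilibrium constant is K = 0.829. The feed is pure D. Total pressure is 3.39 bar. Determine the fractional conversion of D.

Take 1 mol D as basis and let X be its fractional conversion, so ξ = X.
Species balance: n_D = 1 − X; n_B = X.
Since Δν = 0, n_T = 1 throughout.
y_i = n_i/n_T, p_i = y_i·P. K = p_B / (p_D).
This yields a degree-1 equation in X; solving on (0,1), X = 0.453.

X = 0.453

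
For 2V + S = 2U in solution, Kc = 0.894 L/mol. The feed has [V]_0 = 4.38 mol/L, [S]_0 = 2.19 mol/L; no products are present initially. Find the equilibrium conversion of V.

X = 0.498

Let X = conversion of V; extent ξ = 4.38X/2 mol/L.
Concentrations: [V] = 4.38 − 4.38X; [S] = 2.19 − 2.19X; [U] = 4.38X.
Kc = [U]^2 / ([V]^2 [S]).
Solving Kc = 0.894 for X ∈ (0,1): X = 0.498.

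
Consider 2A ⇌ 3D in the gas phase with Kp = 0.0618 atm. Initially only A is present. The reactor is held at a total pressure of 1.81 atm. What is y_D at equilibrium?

y_D = 0.264

Take 1 mol A as basis and let X be its fractional conversion, so ξ = 0.5X.
Species balance: n_A = 1 − X; n_D = 1.5X.
Total moles n_T = 1 + 0.5X.
y_i = n_i/n_T, p_i = y_i·P. Kp = p_D^3 / (p_A^2).
Setting this equal to 0.0618 atm and taking the physical root (0 < X < 1) gives X = 0.193.
Then n_D = 0.29, n_T = 1.1, so y_D = 0.264.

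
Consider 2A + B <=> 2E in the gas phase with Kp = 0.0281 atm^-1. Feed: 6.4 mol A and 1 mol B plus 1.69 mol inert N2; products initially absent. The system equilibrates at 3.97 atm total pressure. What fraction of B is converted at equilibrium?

Take 1 mol B as basis and let X be its fractional conversion, so ξ = X.
Species balance: n_A = 6.4 − 2X; n_B = 1 − X; n_E = 2X; n_I = 1.69 (inert).
Total moles n_T = 9.09 − X.
With p_i = (n_i/n_T)P, Kp = p_E^2 / (p_A^2 p_B).
This yields a degree-3 equation in X; solving on (0,1), X = 0.279.

X = 0.279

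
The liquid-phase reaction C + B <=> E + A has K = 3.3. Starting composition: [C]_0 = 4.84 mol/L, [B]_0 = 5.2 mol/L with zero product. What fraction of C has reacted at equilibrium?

Let X = conversion of C; extent ξ = 4.84·X mol/L.
Concentrations: [C] = 4.84 − 4.84X; [B] = 5.2 − 4.84X; [E] = 4.84X; [A] = 4.84X.
K = [E] [A] / ([C] [B]).
Solving K = 3.3 for X ∈ (0,1): X = 0.668.

X = 0.668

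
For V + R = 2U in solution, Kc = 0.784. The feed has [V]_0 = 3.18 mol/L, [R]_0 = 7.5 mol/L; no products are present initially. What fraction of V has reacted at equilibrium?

Let X = conversion of V; extent ξ = 3.18·X mol/L.
Concentrations: [V] = 3.18 − 3.18X; [R] = 7.5 − 3.18X; [U] = 6.36X.
Kc = [U]^2 / ([V] [R]).
Setting equal to 0.784 and solving for X on (0,1) gives X = 0.452.

X = 0.452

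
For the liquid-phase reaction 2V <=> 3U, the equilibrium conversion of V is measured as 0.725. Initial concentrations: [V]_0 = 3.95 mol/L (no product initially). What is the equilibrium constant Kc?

Kc = 67.2 mol/L

Let X = conversion of V.
Concentrations: [V] = 3.95 − 3.95X; [U] = 5.93X.
At X = 0.725: [V] = 1.09, [U] = 4.3.
Kc = [U]^3 / ([V]^2) = 67.2 mol/L.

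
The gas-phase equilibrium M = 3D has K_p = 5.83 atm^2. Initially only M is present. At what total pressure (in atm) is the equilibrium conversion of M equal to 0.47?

Basis: 1 mol M initially; let X = conversion of M. Extent ξ = X.
Moles: n_M = 1 − X; n_D = 3X.
Summing: n_T = 1 + 2X.
K_p = p_D^3 / (p_M) with p_i = (n_i/n_T)·P.
At X = 0.47: the mole-fraction product g(X) = Π y_i^ν_i = 1.405. Since K_p = g(X)·P^{2}, P = (K_p/g)^(1/2) = (5.83/1.405)^(1/2) = 2.04 atm.

P = 2.04 atm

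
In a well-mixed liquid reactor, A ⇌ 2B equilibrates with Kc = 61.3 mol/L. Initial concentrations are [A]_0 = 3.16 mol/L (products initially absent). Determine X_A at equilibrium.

X = 0.851

Let X = conversion of A; extent ξ = 3.16·X mol/L.
Concentrations: [A] = 3.16 − 3.16X; [B] = 6.32X.
Kc = [B]^2 / ([A]).
This equals 61.3 at X = 0.851 (the root in 0 < X < 1).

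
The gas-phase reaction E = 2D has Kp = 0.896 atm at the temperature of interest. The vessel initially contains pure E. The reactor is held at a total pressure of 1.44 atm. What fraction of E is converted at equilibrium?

X = 0.367

Basis: 1 mol E initially; let X = conversion of E. Extent ξ = X.
Mole table: n_E = 1 − X; n_D = 2X.
Summing: n_T = 1 + X.
With p_i = (n_i/n_T)P, Kp = p_D^2 / (p_E).
Substituting and setting equal to 0.896 atm gives a polynomial in X; the root in (0,1) is X = 0.367.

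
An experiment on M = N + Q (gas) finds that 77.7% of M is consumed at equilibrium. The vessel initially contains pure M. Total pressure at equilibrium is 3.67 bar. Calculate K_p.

K_p = 5.59 bar

Basis: 1 mol M initially; let X = conversion of M. Extent ξ = X.
Moles: n_M = 1 − X; n_N = X; n_Q = X.
n_T = Σnᵢ = 1 + X.
At X = 0.777: n_M = 0.223, n_N = 0.777, n_Q = 0.777, n_T = 1.78.
p_i = (n_i/n_T)·P. K_p = p_N p_Q / (p_M) = 5.59 bar.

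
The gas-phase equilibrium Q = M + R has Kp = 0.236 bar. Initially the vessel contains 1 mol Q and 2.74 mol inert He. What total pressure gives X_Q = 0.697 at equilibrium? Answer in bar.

P = 0.653 bar

Basis: 1 mol Q initially; let X = conversion of Q. Extent ξ = X.
Moles: n_Q = 1 − X; n_M = X; n_R = X; n_I = 2.74 (inert).
n_T = Σnᵢ = 3.74 + X.
Kp = p_M p_R / (p_Q) with p_i = (n_i/n_T)·P.
At X = 0.697: the mole-fraction product g(X) = Π y_i^ν_i = 0.3614. Since Kp = g(X)·P^{1}, P = (Kp/g)^(1/1) = (0.236/0.3614)^(1/1) = 0.653 bar.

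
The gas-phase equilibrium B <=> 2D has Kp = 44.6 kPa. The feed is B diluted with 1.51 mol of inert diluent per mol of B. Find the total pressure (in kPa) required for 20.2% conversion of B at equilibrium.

Let X = conversion of B (basis 1 mol B); extent of reaction ξ = X.
Moles: n_B = 1 − X; n_D = 2X; n_I = 1.51 (inert).
Summing: n_T = 2.51 + X.
Kp = p_D^2 / (p_B) with p_i = (n_i/n_T)·P.
At X = 0.202: the mole-fraction product g(X) = Π y_i^ν_i = 0.07542. Since Kp = g(X)·P^{1}, P = (Kp/g)^(1/1) = (44.6/0.07542)^(1/1) = 591 kPa.

P = 591 kPa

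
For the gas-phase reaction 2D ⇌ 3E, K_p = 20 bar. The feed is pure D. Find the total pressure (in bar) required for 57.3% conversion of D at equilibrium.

Let X = conversion of D (basis 1 mol D); extent of reaction ξ = 0.5X.
Moles: n_D = 1 − X; n_E = 1.5X.
Total moles n_T = 1 + 0.5X.
K_p = p_E^3 / (p_D^2) with p_i = (n_i/n_T)·P.
At X = 0.573: the mole-fraction product g(X) = Π y_i^ν_i = 2.707. Since K_p = g(X)·P^{1}, P = (K_p/g)^(1/1) = (20/2.707)^(1/1) = 7.39 bar.

P = 7.39 bar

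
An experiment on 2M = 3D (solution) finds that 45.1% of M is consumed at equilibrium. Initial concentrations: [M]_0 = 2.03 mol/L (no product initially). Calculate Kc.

Kc = 2.09 mol/L

Let X = conversion of M.
Concentrations: [M] = 2.03 − 2.03X; [D] = 3.04X.
At X = 0.451: [M] = 1.11, [D] = 1.37.
Kc = [D]^3 / ([M]^2) = 2.09 mol/L.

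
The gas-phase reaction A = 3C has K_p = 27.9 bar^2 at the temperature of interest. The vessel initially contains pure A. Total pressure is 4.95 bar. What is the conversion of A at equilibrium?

Take 1 mol A as basis and let X be its fractional conversion, so ξ = X.
At extent ξ: n_A = 1 − X; n_C = 3X.
Total moles n_T = 1 + 2X.
y_i = n_i/n_T, p_i = y_i·P. K_p = p_C^3 / (p_A).
Substituting and setting equal to 27.9 bar^2 gives a polynomial in X; the root in (0,1) is X = 0.437.

X = 0.437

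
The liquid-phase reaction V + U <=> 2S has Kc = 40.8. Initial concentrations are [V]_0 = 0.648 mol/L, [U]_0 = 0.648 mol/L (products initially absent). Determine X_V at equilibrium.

X = 0.762

Let X = conversion of V; extent ξ = 0.648·X mol/L.
Concentrations: [V] = 0.648 − 0.648X; [U] = 0.648 − 0.648X; [S] = 1.3X.
Kc = [S]^2 / ([V] [U]).
Equating to 40.8: the physical root is X = 0.762.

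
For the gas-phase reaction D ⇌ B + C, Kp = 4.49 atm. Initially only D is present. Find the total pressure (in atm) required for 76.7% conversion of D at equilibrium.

P = 3.14 atm

Let X = conversion of D (basis 1 mol D); extent of reaction ξ = X.
Mole table: n_D = 1 − X; n_B = X; n_C = X.
Summing: n_T = 1 + X.
Kp = p_B p_C / (p_D) with p_i = (n_i/n_T)·P.
At X = 0.767: the mole-fraction product g(X) = Π y_i^ν_i = 1.429. Since Kp = g(X)·P^{1}, P = (Kp/g)^(1/1) = (4.49/1.429)^(1/1) = 3.14 atm.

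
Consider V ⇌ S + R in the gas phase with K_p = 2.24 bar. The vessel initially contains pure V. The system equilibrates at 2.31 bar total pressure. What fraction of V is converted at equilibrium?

X = 0.702

Basis: 1 mol V initially; let X = conversion of V. Extent ξ = X.
Mole table: n_V = 1 − X; n_S = X; n_R = X.
Total moles n_T = 1 + X.
With p_i = (n_i/n_T)P, K_p = p_S p_R / (p_V).
Equating to 2.24 bar and solving on 0 < X < 1: X = 0.702.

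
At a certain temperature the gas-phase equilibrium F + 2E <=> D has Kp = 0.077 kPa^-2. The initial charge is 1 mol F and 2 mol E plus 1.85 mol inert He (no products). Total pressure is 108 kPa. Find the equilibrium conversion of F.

Let X = conversion of F (basis 1 mol F); extent of reaction ξ = X.
Mole table: n_F = 1 − X; n_E = 2 − 2X; n_D = X; n_I = 1.85 (inert).
Total moles n_T = 4.85 − 2X.
With p_i = (n_i/n_T)P, Kp = p_D / (p_F p_E^2).
Substituting and setting equal to 0.077 kPa^-2 gives a polynomial in X; the root in (0,1) is X = 0.867.

X = 0.867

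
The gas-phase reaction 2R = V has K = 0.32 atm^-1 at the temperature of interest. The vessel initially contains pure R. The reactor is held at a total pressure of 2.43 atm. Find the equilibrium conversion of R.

X = 0.507

Let X = conversion of R (basis 1 mol R); extent of reaction ξ = 0.5X.
Mole table: n_R = 1 − X; n_V = 0.5X.
n_T = Σnᵢ = 1 − 0.5X.
With p_i = (n_i/n_T)P, K = p_V / (p_R^2).
This yields a degree-2 equation in X; solving on (0,1), X = 0.507.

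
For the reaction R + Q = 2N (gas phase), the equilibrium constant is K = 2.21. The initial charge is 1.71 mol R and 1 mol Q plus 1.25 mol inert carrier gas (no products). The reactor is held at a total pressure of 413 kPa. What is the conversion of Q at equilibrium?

X = 0.543

Basis: 1 mol Q initially; let X = conversion of Q. Extent ξ = X.
Mole table: n_R = 1.71 − X; n_Q = 1 − X; n_N = 2X; n_I = 1.25 (inert).
Since Δν = 0, n_T = 3.96 throughout.
y_i = n_i/n_T, p_i = y_i·P. K = p_N^2 / (p_R p_Q).
Equating to 2.21 and solving on 0 < X < 1: X = 0.543.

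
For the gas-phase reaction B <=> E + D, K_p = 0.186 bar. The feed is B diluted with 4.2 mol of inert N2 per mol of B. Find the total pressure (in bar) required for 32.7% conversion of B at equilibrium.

Basis: 1 mol B initially; let X = conversion of B. Extent ξ = X.
Species balance: n_B = 1 − X; n_E = X; n_D = X; n_I = 4.2 (inert).
Total moles n_T = 5.2 + X.
K_p = p_E p_D / (p_B) with p_i = (n_i/n_T)·P.
At X = 0.327: the mole-fraction product g(X) = Π y_i^ν_i = 0.02875. Since K_p = g(X)·P^{1}, P = (K_p/g)^(1/1) = (0.186/0.02875)^(1/1) = 6.47 bar.

P = 6.47 bar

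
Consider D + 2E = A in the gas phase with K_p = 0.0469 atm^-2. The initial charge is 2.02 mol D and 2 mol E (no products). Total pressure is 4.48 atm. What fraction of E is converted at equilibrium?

X = 0.282

Let X = conversion of E (basis 2 mol E); extent of reaction ξ = X.
Moles: n_D = 2.02 − X; n_E = 2 − 2X; n_A = X.
Total moles n_T = 4.02 − 2X.
With p_i = (n_i/n_T)P, K_p = p_A / (p_D p_E^2).
Setting this equal to 0.0469 atm^-2 and taking the physical root (0 < X < 1) gives X = 0.282.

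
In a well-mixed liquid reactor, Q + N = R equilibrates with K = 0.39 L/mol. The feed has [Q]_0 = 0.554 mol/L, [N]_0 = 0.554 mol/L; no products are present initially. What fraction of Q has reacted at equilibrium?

X = 0.154

Let X = conversion of Q; extent ξ = 0.554·X mol/L.
Concentrations: [Q] = 0.554 − 0.554X; [N] = 0.554 − 0.554X; [R] = 0.554X.
K = [R] / ([Q] [N]).
This equals 0.39 at X = 0.154 (the root in 0 < X < 1).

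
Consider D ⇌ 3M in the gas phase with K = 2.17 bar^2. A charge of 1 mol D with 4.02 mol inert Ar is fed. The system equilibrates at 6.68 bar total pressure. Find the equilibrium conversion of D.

X = 0.338

Take 1 mol D as basis and let X be its fractional conversion, so ξ = X.
Mole table: n_D = 1 − X; n_M = 3X; n_I = 4.02 (inert).
Summing: n_T = 5.02 + 2X.
y_i = n_i/n_T, p_i = y_i·P. K = p_M^3 / (p_D).
Equating to 2.17 bar^2 and solving on 0 < X < 1: X = 0.338.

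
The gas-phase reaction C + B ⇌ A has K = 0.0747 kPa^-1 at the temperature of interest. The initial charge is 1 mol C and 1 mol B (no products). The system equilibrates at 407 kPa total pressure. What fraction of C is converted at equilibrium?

X = 0.822

Let X = conversion of C (basis 1 mol C); extent of reaction ξ = X.
Moles: n_C = 1 − X; n_B = 1 − X; n_A = X.
Summing: n_T = 2 − X.
y_i = n_i/n_T, p_i = y_i·P. K = p_A / (p_C p_B).
Equating to 0.0747 kPa^-1 and solving on 0 < X < 1: X = 0.822.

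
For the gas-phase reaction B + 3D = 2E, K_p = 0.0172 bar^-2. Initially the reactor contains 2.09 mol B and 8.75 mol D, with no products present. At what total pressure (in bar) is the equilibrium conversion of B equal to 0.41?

Take 2.09 mol B as basis and let X be its fractional conversion, so ξ = 2.09X.
At extent ξ: n_B = 2.09 − 2.09X; n_D = 8.75 − 6.27X; n_E = 4.18X.
Summing: n_T = 10.8 − 4.18X.
K_p = p_E^2 / (p_B p_D^3) with p_i = (n_i/n_T)·P.
At X = 0.41: the mole-fraction product g(X) = Π y_i^ν_i = 0.8408. Since K_p = g(X)·P^{-2}, P = (g/K_p)^(1/2) = (0.8408/0.0172)^(1/2) = 6.99 bar.

P = 6.99 bar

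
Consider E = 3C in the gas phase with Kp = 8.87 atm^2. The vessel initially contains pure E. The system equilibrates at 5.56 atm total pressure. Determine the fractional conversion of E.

X = 0.263

Basis: 1 mol E initially; let X = conversion of E. Extent ξ = X.
Species balance: n_E = 1 − X; n_C = 3X.
Summing: n_T = 1 + 2X.
y_i = n_i/n_T, p_i = y_i·P. Kp = p_C^3 / (p_E).
Substituting and setting equal to 8.87 atm^2 gives a polynomial in X; the root in (0,1) is X = 0.263.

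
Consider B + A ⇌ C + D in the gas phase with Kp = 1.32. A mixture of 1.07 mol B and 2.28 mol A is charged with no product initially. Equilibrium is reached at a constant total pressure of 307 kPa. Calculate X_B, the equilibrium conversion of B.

Basis: 1.07 mol B initially; let X = conversion of B. Extent ξ = 1.07X.
Species balance: n_B = 1.07 − 1.07X; n_A = 2.28 − 1.07X; n_C = 1.07X; n_D = 1.07X.
n_T stays at 3.35 (no change in mole number).
Mole fractions y_i = n_i/n_T; Kp = p_C p_D / (p_B p_A) with p_i = y_i·P.
Substituting and setting equal to 1.32 gives a polynomial in X; the root in (0,1) is X = 0.721.

X = 0.721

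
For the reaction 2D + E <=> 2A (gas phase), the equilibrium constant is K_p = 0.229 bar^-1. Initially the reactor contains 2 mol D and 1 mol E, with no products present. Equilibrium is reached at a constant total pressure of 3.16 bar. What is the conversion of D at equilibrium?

X = 0.302

Take 2 mol D as basis and let X be its fractional conversion, so ξ = X.
Species balance: n_D = 2 − 2X; n_E = 1 − X; n_A = 2X.
n_T = Σnᵢ = 3 − X.
Mole fractions y_i = n_i/n_T; K_p = p_A^2 / (p_D^2 p_E) with p_i = y_i·P.
Substituting and setting equal to 0.229 bar^-1 gives a polynomial in X; the root in (0,1) is X = 0.302.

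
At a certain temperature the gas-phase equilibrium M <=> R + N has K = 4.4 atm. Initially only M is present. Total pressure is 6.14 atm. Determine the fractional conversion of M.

Take 1 mol M as basis and let X be its fractional conversion, so ξ = X.
Species balance: n_M = 1 − X; n_R = X; n_N = X.
Total moles n_T = 1 + X.
Mole fractions y_i = n_i/n_T; K = p_R p_N / (p_M) with p_i = y_i·P.
This yields a degree-2 equation in X; solving on (0,1), X = 0.646.

X = 0.646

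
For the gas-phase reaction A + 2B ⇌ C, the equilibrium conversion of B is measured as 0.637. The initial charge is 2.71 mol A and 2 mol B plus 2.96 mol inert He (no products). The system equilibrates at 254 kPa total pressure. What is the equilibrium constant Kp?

Let X = conversion of B (basis 2 mol B); extent of reaction ξ = X.
Mole table: n_A = 2.71 − X; n_B = 2 − 2X; n_C = X; n_I = 2.96 (inert).
Total moles n_T = 7.67 − 2X.
At X = 0.637: n_A = 2.07, n_B = 0.726, n_C = 0.637, n_T = 6.4.
p_i = (n_i/n_T)·P. Kp = p_C / (p_A p_B^2) = 0.00037 kPa^-2.

Kp = 0.00037 kPa^-2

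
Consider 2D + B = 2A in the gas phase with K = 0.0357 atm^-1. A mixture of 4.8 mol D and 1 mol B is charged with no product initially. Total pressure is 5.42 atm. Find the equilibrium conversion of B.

Basis: 1 mol B initially; let X = conversion of B. Extent ξ = X.
Species balance: n_D = 4.8 − 2X; n_B = 1 − X; n_A = 2X.
n_T = Σnᵢ = 5.8 − X.
With p_i = (n_i/n_T)P, K = p_A^2 / (p_D^2 p_B).
Substituting and setting equal to 0.0357 atm^-1 gives a polynomial in X; the root in (0,1) is X = 0.322.

X = 0.322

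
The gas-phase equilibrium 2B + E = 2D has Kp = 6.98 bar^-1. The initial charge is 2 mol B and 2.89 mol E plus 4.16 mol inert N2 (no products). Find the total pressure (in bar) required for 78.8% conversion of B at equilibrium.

P = 7.78 bar

Basis: 2 mol B initially; let X = conversion of B. Extent ξ = X.
Moles: n_B = 2 − 2X; n_E = 2.89 − X; n_D = 2X; n_I = 4.16 (inert).
n_T = Σnᵢ = 9.05 − X.
Kp = p_D^2 / (p_B^2 p_E) with p_i = (n_i/n_T)·P.
At X = 0.788: the mole-fraction product g(X) = Π y_i^ν_i = 54.3. Since Kp = g(X)·P^{-1}, P = (g/Kp)^(1/1) = (54.3/6.98)^(1/1) = 7.78 bar.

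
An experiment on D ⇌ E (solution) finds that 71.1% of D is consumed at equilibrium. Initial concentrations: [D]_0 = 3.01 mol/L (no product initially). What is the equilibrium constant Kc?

Kc = 2.46

Let X = conversion of D.
Concentrations: [D] = 3.01 − 3.01X; [E] = 3.01X.
At X = 0.711: [D] = 0.87, [E] = 2.14.
Kc = [E] / ([D]) = 2.46.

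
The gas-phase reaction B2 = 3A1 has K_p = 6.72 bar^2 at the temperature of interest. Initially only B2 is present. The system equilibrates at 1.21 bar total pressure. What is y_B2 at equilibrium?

y_B2 = 0.139

Let X = conversion of B2 (basis 1 mol B2); extent of reaction ξ = X.
At extent ξ: n_B2 = 1 − X; n_A1 = 3X.
Total moles n_T = 1 + 2X.
Mole fractions y_i = n_i/n_T; K_p = p_A1^3 / (p_B2) with p_i = y_i·P.
Equating to 6.72 bar^2 and solving on 0 < X < 1: X = 0.674.
Then n_B2 = 0.326, n_T = 2.35, so y_B2 = 0.139.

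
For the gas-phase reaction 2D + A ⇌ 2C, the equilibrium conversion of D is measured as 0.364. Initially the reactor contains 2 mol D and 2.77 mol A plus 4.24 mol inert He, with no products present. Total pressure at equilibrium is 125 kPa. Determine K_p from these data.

Basis: 2 mol D initially; let X = conversion of D. Extent ξ = X.
Species balance: n_D = 2 − 2X; n_A = 2.77 − X; n_C = 2X; n_I = 4.24 (inert).
n_T = Σnᵢ = 9.01 − X.
At X = 0.364: n_D = 1.27, n_A = 2.41, n_C = 0.728, n_T = 8.65.
p_i = (n_i/n_T)·P. K_p = p_C^2 / (p_D^2 p_A) = 0.00942 kPa^-1.

K_p = 0.00942 kPa^-1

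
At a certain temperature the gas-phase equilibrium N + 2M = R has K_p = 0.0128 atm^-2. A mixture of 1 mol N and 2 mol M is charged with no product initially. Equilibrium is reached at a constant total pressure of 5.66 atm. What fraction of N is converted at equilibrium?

X = 0.141

Basis: 1 mol N initially; let X = conversion of N. Extent ξ = X.
At extent ξ: n_N = 1 − X; n_M = 2 − 2X; n_R = X.
Total moles n_T = 3 − 2X.
With p_i = (n_i/n_T)P, K_p = p_R / (p_N p_M^2).
Setting this equal to 0.0128 atm^-2 and taking the physical root (0 < X < 1) gives X = 0.141.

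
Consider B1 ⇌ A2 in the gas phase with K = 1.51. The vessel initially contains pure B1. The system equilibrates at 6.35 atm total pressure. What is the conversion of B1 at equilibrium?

Basis: 1 mol B1 initially; let X = conversion of B1. Extent ξ = X.
Species balance: n_B1 = 1 − X; n_A2 = X.
Total moles n_T = 1 (Δν = 0, constant).
y_i = n_i/n_T, p_i = y_i·P. K = p_A2 / (p_B1).
Equating to 1.51 and solving on 0 < X < 1: X = 0.602.

X = 0.602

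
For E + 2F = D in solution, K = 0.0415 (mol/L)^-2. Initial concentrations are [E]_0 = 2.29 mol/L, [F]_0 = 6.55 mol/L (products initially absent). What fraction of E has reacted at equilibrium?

X = 0.454

Let X = conversion of E; extent ξ = 2.29·X mol/L.
Concentrations: [E] = 2.29 − 2.29X; [F] = 6.55 − 4.58X; [D] = 2.29X.
K = [D] / ([E] [F]^2).
Solving K = 0.0415 for X ∈ (0,1): X = 0.454.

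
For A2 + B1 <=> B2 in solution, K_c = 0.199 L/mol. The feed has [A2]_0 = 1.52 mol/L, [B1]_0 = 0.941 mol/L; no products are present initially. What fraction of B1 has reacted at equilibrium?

X = 0.209

Let X = conversion of B1; extent ξ = 0.941·X mol/L.
Concentrations: [A2] = 1.52 − 0.941X; [B1] = 0.941 − 0.941X; [B2] = 0.941X.
K_c = [B2] / ([A2] [B1]).
Setting equal to 0.199 and solving for X on (0,1) gives X = 0.209.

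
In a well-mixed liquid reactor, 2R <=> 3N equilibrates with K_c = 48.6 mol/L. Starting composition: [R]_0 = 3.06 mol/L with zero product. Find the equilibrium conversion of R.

Let X = conversion of R; extent ξ = 3.06X/2 mol/L.
Concentrations: [R] = 3.06 − 3.06X; [N] = 4.59X.
K_c = [N]^3 / ([R]^2).
Setting equal to 48.6 and solving for X on (0,1) gives X = 0.719.

X = 0.719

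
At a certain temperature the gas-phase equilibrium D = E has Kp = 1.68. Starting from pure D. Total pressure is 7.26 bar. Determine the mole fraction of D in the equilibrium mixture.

y_D = 0.373

Take 1 mol D as basis and let X be its fractional conversion, so ξ = X.
Mole table: n_D = 1 − X; n_E = X.
n_T stays at 1 (no change in mole number).
Mole fractions y_i = n_i/n_T; Kp = p_E / (p_D) with p_i = y_i·P.
Setting this equal to 1.68 and taking the physical root (0 < X < 1) gives X = 0.627.
Then n_D = 0.373, n_T = 1, so y_D = 0.373.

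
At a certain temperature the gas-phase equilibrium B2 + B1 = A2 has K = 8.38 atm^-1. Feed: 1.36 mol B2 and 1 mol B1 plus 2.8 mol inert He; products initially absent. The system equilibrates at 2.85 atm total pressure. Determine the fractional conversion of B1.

Take 1 mol B1 as basis and let X be its fractional conversion, so ξ = X.
Moles: n_B2 = 1.36 − X; n_B1 = 1 − X; n_A2 = X; n_I = 2.8 (inert).
Total moles n_T = 5.16 − X.
Mole fractions y_i = n_i/n_T; K = p_A2 / (p_B2 p_B1) with p_i = y_i·P.
This yields a degree-2 equation in X; solving on (0,1), X = 0.764.

X = 0.764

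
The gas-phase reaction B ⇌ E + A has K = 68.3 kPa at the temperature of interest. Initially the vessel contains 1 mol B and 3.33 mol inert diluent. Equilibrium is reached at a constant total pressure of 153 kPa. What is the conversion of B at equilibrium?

X = 0.751

Take 1 mol B as basis and let X be its fractional conversion, so ξ = X.
Mole table: n_B = 1 − X; n_E = X; n_A = X; n_I = 3.33 (inert).
n_T = Σnᵢ = 4.33 + X.
With p_i = (n_i/n_T)P, K = p_E p_A / (p_B).
Equating to 68.3 kPa and solving on 0 < X < 1: X = 0.751.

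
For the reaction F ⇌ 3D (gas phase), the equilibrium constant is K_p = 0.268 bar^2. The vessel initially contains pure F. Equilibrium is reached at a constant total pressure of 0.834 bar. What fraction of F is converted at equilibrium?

Let X = conversion of F (basis 1 mol F); extent of reaction ξ = X.
At extent ξ: n_F = 1 − X; n_D = 3X.
Summing: n_T = 1 + 2X.
With p_i = (n_i/n_T)P, K_p = p_D^3 / (p_F).
Setting this equal to 0.268 bar^2 and taking the physical root (0 < X < 1) gives X = 0.294.

X = 0.294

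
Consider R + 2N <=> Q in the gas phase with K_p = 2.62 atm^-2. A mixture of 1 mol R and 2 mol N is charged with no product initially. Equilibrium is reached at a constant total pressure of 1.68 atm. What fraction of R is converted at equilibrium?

X = 0.596

Let X = conversion of R (basis 1 mol R); extent of reaction ξ = X.
Moles: n_R = 1 − X; n_N = 2 − 2X; n_Q = X.
n_T = Σnᵢ = 3 − 2X.
y_i = n_i/n_T, p_i = y_i·P. K_p = p_Q / (p_R p_N^2).
Substituting and setting equal to 2.62 atm^-2 gives a polynomial in X; the root in (0,1) is X = 0.596.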